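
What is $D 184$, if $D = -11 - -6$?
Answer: $-920$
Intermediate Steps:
$D = -5$ ($D = -11 + 6 = -5$)
$D 184 = \left(-5\right) 184 = -920$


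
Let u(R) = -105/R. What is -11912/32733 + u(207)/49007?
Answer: -1918160531/5270765859 ≈ -0.36392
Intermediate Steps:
-11912/32733 + u(207)/49007 = -11912/32733 - 105/207/49007 = -11912*1/32733 - 105*1/207*(1/49007) = -11912/32733 - 35/69*1/49007 = -11912/32733 - 5/483069 = -1918160531/5270765859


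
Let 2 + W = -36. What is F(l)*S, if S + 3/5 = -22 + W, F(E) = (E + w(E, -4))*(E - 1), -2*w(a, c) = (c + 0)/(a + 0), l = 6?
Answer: -1919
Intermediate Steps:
w(a, c) = -c/(2*a) (w(a, c) = -(c + 0)/(2*(a + 0)) = -c/(2*a))
W = -38 (W = -2 - 36 = -38)
F(E) = (-1 + E)*(E + 2/E) (F(E) = (E - ½*(-4)/E)*(E - 1) = (E + 2/E)*(-1 + E) = (-1 + E)*(E + 2/E))
S = -303/5 (S = -⅗ + (-22 - 38) = -⅗ - 60 = -303/5 ≈ -60.600)
F(l)*S = (2 + 6² - 1*6 - 2/6)*(-303/5) = (2 + 36 - 6 - 2*⅙)*(-303/5) = (2 + 36 - 6 - ⅓)*(-303/5) = (95/3)*(-303/5) = -1919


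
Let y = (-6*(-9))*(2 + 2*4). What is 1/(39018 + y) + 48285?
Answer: 1910058031/39558 ≈ 48285.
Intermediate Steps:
y = 540 (y = 54*(2 + 8) = 54*10 = 540)
1/(39018 + y) + 48285 = 1/(39018 + 540) + 48285 = 1/39558 + 48285 = 1910058031/39558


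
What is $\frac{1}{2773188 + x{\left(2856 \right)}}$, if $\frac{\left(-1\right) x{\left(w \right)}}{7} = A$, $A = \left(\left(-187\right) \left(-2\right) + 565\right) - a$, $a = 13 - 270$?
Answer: $\frac{1}{2764816} \approx 3.6169 \cdot 10^{-7}$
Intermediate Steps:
$a = -257$ ($a = 13 - 270 = -257$)
$A = 1196$ ($A = \left(\left(-187\right) \left(-2\right) + 565\right) - -257 = \left(374 + 565\right) + 257 = 939 + 257 = 1196$)
$x{\left(w \right)} = -8372$ ($x{\left(w \right)} = \left(-7\right) 1196 = -8372$)
$\frac{1}{2773188 + x{\left(2856 \right)}} = \frac{1}{2773188 - 8372} = \frac{1}{2764816}$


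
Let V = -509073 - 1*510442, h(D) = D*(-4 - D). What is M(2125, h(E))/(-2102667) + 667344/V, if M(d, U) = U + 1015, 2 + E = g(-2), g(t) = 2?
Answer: -200605287739/306242935215 ≈ -0.65505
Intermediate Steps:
E = 0 (E = -2 + 2 = 0)
V = -1019515 (V = -509073 - 510442 = -1019515)
M(d, U) = 1015 + U
M(2125, h(E))/(-2102667) + 667344/V = (1015 - 1*0*(4 + 0))/(-2102667) + 667344/(-1019515) = (1015 - 1*0*4)*(-1/2102667) + 667344*(-1/1019515) = (1015 + 0)*(-1/2102667) - 667344/1019515 = 1015*(-1/2102667) - 667344/1019515 = -145/300381 - 667344/1019515 = -200605287739/306242935215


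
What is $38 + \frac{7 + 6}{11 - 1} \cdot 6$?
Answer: $\frac{229}{5} \approx 45.8$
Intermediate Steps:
$38 + \frac{7 + 6}{11 - 1} \cdot 6 = 38 + \frac{13}{10} \cdot 6 = 38 + \frac{39}{5} = \frac{229}{5}$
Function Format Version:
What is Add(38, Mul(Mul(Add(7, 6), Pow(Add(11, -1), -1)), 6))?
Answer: Rational(229, 5) ≈ 45.800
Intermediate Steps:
Add(38, Mul(Mul(Add(7, 6), Pow(Add(11, -1), -1)), 6)) = Add(38, Mul(Mul(13, Pow(10, -1)), 6)) = Add(38, Mul(Mul(13, Rational(1, 10)), 6)) = Add(38, Mul(Rational(13, 10), 6)) = Add(38, Rational(39, 5)) = Rational(229, 5)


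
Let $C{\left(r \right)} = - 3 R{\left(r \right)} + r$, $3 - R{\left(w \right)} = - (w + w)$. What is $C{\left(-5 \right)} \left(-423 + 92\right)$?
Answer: $-5296$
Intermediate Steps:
$R{\left(w \right)} = 3 + 2 w$ ($R{\left(w \right)} = 3 - - (w + w) = 3 - - 2 w = 3 + 2 w$)
$C{\left(r \right)} = -9 - 5 r$ ($C{\left(r \right)} = - 3 \left(3 + 2 r\right) + r = \left(-9 - 6 r\right) + r = -9 - 5 r$)
$C{\left(-5 \right)} \left(-423 + 92\right) = \left(-9 - -25\right) \left(-423 + 92\right) = \left(-9 + 25\right) \left(-331\right) = 16 \left(-331\right) = -5296$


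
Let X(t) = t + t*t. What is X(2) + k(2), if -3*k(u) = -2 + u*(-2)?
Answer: 8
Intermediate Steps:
X(t) = t + t**2
k(u) = 2/3 + 2*u/3 (k(u) = -(-2 + u*(-2))/3 = -(-2 - 2*u)/3 = 2/3 + 2*u/3)
X(2) + k(2) = 2*(1 + 2) + (2/3 + (2/3)*2) = 2*3 + (2/3 + 4/3) = 6 + 2 = 8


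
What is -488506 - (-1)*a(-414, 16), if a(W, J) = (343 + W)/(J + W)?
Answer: -194425317/398 ≈ -4.8851e+5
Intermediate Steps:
a(W, J) = (343 + W)/(J + W)
-488506 - (-1)*a(-414, 16) = -488506 - (-1)*(343 - 414)/(16 - 414) = -488506 - (-1)*-71/(-398) = -488506 - (-1)*(-1/398*(-71)) = -488506 - (-1)*71/398 = -488506 - 1*(-71/398) = -488506 + 71/398 = -194425317/398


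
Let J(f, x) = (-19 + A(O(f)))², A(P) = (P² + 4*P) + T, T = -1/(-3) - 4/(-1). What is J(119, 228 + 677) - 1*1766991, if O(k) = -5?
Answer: -15902078/9 ≈ -1.7669e+6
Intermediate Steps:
T = 13/3 (T = -1*(-⅓) - 4*(-1) = ⅓ + 4 = 13/3 ≈ 4.3333)
A(P) = 13/3 + P² + 4*P (A(P) = (P² + 4*P) + 13/3 = 13/3 + P² + 4*P)
J(f, x) = 841/9 (J(f, x) = (-19 + (13/3 + (-5)² + 4*(-5)))² = (-19 + (13/3 + 25 - 20))² = (-19 + 28/3)² = (-29/3)² = 841/9)
J(119, 228 + 677) - 1*1766991 = 841/9 - 1*1766991 = 841/9 - 1766991 = -15902078/9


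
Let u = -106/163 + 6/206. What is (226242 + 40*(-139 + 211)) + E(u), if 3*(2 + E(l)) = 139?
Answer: 687499/3 ≈ 2.2917e+5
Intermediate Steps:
u = -10429/16789 (u = -106*1/163 + 6*(1/206) = -106/163 + 3/103 = -10429/16789 ≈ -0.62118)
E(l) = 133/3 (E(l) = -2 + (⅓)*139 = -2 + 139/3 = 133/3)
(226242 + 40*(-139 + 211)) + E(u) = (226242 + 40*(-139 + 211)) + 133/3 = (226242 + 40*72) + 133/3 = (226242 + 2880) + 133/3 = 229122 + 133/3 = 687499/3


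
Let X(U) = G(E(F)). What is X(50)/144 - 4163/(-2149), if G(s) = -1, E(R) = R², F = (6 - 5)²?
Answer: 597323/309456 ≈ 1.9302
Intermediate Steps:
F = 1 (F = 1² = 1)
X(U) = -1
X(50)/144 - 4163/(-2149) = -1/144 - 4163/(-2149) = -1*1/144 - 4163*(-1/2149) = -1/144 + 4163/2149 = 597323/309456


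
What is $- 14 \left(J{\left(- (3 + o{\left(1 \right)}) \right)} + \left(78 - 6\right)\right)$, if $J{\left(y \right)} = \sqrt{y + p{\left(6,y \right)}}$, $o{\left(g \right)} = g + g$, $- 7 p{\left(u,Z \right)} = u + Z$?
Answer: $-1008 - 12 i \sqrt{7} \approx -1008.0 - 31.749 i$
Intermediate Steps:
$p{\left(u,Z \right)} = - \frac{Z}{7} - \frac{u}{7}$ ($p{\left(u,Z \right)} = - \frac{u + Z}{7} = - \frac{Z + u}{7} = - \frac{Z}{7} - \frac{u}{7}$)
$o{\left(g \right)} = 2 g$
$J{\left(y \right)} = \sqrt{- \frac{6}{7} + \frac{6 y}{7}}$ ($J{\left(y \right)} = \sqrt{y - \left(\frac{6}{7} + \frac{y}{7}\right)} = \sqrt{- \frac{6}{7} + \frac{6 y}{7}}$)
$- 14 \left(J{\left(- (3 + o{\left(1 \right)}) \right)} + \left(78 - 6\right)\right) = - 14 \left(\frac{\sqrt{-42 + 42 \left(- (3 + 2 \cdot 1)\right)}}{7} + \left(78 - 6\right)\right) = - 14 \left(\frac{\sqrt{-42 + 42 \left(- (3 + 2)\right)}}{7} + \left(78 - 6\right)\right) = - 14 \left(\frac{\sqrt{-42 + 42 \left(\left(-1\right) 5\right)}}{7} + 72\right) = - 14 \left(\frac{\sqrt{-42 + 42 \left(-5\right)}}{7} + 72\right) = - 14 \left(\frac{\sqrt{-42 - 210}}{7} + 72\right) = - 14 \left(\frac{\sqrt{-252}}{7} + 72\right) = - 14 \left(\frac{6 i \sqrt{7}}{7} + 72\right) = - 14 \left(72 + \frac{6 i \sqrt{7}}{7}\right) = -1008 - 12 i \sqrt{7}$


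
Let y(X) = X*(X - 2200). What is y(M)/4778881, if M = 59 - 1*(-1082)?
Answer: -1208319/4778881 ≈ -0.25285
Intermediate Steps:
M = 1141 (M = 59 + 1082 = 1141)
y(X) = X*(-2200 + X)
y(M)/4778881 = (1141*(-2200 + 1141))/4778881 = (1141*(-1059))*(1/4778881) = -1208319*1/4778881 = -1208319/4778881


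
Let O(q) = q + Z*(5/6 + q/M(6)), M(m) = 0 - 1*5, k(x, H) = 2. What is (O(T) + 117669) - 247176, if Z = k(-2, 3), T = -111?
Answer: -1943579/15 ≈ -1.2957e+5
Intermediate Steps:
M(m) = -5 (M(m) = 0 - 5 = -5)
Z = 2
O(q) = 5/3 + 3*q/5 (O(q) = q + 2*(5/6 + q/(-5)) = q + 2*(5*(⅙) + q*(-⅕)) = q + 2*(⅚ - q/5) = q + (5/3 - 2*q/5) = 5/3 + 3*q/5)
(O(T) + 117669) - 247176 = ((5/3 + (⅗)*(-111)) + 117669) - 247176 = ((5/3 - 333/5) + 117669) - 247176 = (-974/15 + 117669) - 247176 = 1764061/15 - 247176 = -1943579/15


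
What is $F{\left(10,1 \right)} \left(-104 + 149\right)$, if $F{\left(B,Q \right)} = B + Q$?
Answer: $495$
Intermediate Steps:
$F{\left(10,1 \right)} \left(-104 + 149\right) = \left(10 + 1\right) \left(-104 + 149\right) = 11 \cdot 45 = 495$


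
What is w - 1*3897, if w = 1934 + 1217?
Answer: -746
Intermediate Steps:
w = 3151
w - 1*3897 = 3151 - 1*3897 = 3151 - 3897 = -746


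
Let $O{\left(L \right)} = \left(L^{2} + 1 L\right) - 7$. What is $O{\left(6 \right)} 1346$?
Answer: $47110$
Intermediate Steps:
$O{\left(L \right)} = -7 + L + L^{2}$ ($O{\left(L \right)} = \left(L^{2} + L\right) - 7 = \left(L + L^{2}\right) - 7 = -7 + L + L^{2}$)
$O{\left(6 \right)} 1346 = \left(-7 + 6 + 6^{2}\right) 1346 = \left(-7 + 6 + 36\right) 1346 = 35 \cdot 1346 = 47110$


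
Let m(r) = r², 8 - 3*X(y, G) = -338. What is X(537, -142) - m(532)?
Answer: -848726/3 ≈ -2.8291e+5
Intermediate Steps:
X(y, G) = 346/3 (X(y, G) = 8/3 - ⅓*(-338) = 8/3 + 338/3 = 346/3)
X(537, -142) - m(532) = 346/3 - 1*532² = 346/3 - 1*283024 = 346/3 - 283024 = -848726/3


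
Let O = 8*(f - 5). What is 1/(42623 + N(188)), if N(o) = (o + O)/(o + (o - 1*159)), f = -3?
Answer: 7/298365 ≈ 2.3461e-5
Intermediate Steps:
O = -64 (O = 8*(-3 - 5) = 8*(-8) = -64)
N(o) = (-64 + o)/(-159 + 2*o) (N(o) = (o - 64)/(o + (o - 1*159)) = (-64 + o)/(o + (o - 159)) = (-64 + o)/(o + (-159 + o)) = (-64 + o)/(-159 + 2*o))
1/(42623 + N(188)) = 1/(42623 + (-64 + 188)/(-159 + 2*188)) = 1/(42623 + 124/(-159 + 376)) = 1/(42623 + 124/217) = 1/(42623 + (1/217)*124) = 1/(42623 + 4/7) = 1/(298365/7) = 7/298365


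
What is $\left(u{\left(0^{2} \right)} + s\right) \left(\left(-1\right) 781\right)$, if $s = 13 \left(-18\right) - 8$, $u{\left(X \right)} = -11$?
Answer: $197593$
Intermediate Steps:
$s = -242$ ($s = -234 - 8 = -242$)
$\left(u{\left(0^{2} \right)} + s\right) \left(\left(-1\right) 781\right) = \left(-11 - 242\right) \left(\left(-1\right) 781\right) = \left(-253\right) \left(-781\right) = 197593$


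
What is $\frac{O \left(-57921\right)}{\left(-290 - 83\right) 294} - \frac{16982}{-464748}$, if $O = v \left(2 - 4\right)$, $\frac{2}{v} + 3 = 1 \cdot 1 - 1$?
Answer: $\frac{3146153219}{4247099598} \approx 0.74078$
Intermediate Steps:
$v = - \frac{2}{3}$ ($v = \frac{2}{-3 + \left(1 \cdot 1 - 1\right)} = \frac{2}{-3 + \left(1 - 1\right)} = \frac{2}{-3 + 0} = \frac{2}{-3} = 2 \left(- \frac{1}{3}\right) = - \frac{2}{3} \approx -0.66667$)
$O = \frac{4}{3}$ ($O = - \frac{2 \left(2 - 4\right)}{3} = \left(- \frac{2}{3}\right) \left(-2\right) = \frac{4}{3} \approx 1.3333$)
$\frac{O \left(-57921\right)}{\left(-290 - 83\right) 294} - \frac{16982}{-464748} = \frac{\frac{4}{3} \left(-57921\right)}{\left(-290 - 83\right) 294} - \frac{16982}{-464748} = - \frac{77228}{\left(-373\right) 294} - - \frac{8491}{232374} = - \frac{77228}{-109662} + \frac{8491}{232374} = \left(-77228\right) \left(- \frac{1}{109662}\right) + \frac{8491}{232374} = \frac{38614}{54831} + \frac{8491}{232374} = \frac{3146153219}{4247099598}$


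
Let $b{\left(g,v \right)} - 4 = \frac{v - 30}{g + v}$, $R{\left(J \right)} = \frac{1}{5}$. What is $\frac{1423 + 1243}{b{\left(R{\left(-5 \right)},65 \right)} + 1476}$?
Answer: $\frac{869116}{482655} \approx 1.8007$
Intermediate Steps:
$R{\left(J \right)} = \frac{1}{5}$
$b{\left(g,v \right)} = 4 + \frac{-30 + v}{g + v}$ ($b{\left(g,v \right)} = 4 + \frac{v - 30}{g + v} = 4 + \frac{-30 + v}{g + v}$)
$\frac{1423 + 1243}{b{\left(R{\left(-5 \right)},65 \right)} + 1476} = \frac{1423 + 1243}{\frac{-30 + 4 \cdot \frac{1}{5} + 5 \cdot 65}{\frac{1}{5} + 65} + 1476} = \frac{2666}{\frac{-30 + \frac{4}{5} + 325}{\frac{326}{5}} + 1476} = \frac{2666}{\frac{5}{326} \cdot \frac{1479}{5} + 1476} = \frac{2666}{\frac{1479}{326} + 1476} = \frac{2666}{\frac{482655}{326}} = 2666 \cdot \frac{326}{482655} = \frac{869116}{482655}$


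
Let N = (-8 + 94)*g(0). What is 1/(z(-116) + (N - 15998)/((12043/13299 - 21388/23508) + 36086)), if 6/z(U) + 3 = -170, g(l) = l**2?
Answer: -81322032211588/38872903721943 ≈ -2.0920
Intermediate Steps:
z(U) = -6/173 (z(U) = 6/(-3 - 170) = 6/(-173) = 6*(-1/173) = -6/173)
N = 0 (N = (-8 + 94)*0**2 = 86*0 = 0)
1/(z(-116) + (N - 15998)/((12043/13299 - 21388/23508) + 36086)) = 1/(-6/173 + (0 - 15998)/((12043/13299 - 21388/23508) + 36086)) = 1/(-6/173 - 15998/((12043*(1/13299) - 21388*1/23508) + 36086)) = 1/(-6/173 - 15998/((12043/13299 - 5347/5877) + 36086)) = 1/(-6/173 - 15998/(-111014/26052741 + 36086)) = 1/(-6/173 - 15998/940139100712/26052741) = 1/(-6/173 - 15998*26052741/940139100712) = 1/(-6/173 - 208395875259/470069550356) = 1/(-38872903721943/81322032211588) = -81322032211588/38872903721943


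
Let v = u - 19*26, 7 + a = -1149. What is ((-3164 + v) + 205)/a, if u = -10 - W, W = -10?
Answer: 3453/1156 ≈ 2.9870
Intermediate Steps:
a = -1156 (a = -7 - 1149 = -1156)
u = 0 (u = -10 - 1*(-10) = -10 + 10 = 0)
v = -494 (v = 0 - 19*26 = 0 - 494 = -494)
((-3164 + v) + 205)/a = ((-3164 - 494) + 205)/(-1156) = (-3658 + 205)*(-1/1156) = -3453*(-1/1156) = 3453/1156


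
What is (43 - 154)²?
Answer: 12321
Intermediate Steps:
(43 - 154)² = (-111)² = 12321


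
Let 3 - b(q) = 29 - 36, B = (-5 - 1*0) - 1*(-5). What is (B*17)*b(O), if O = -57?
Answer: 0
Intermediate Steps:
B = 0 (B = (-5 + 0) + 5 = -5 + 5 = 0)
b(q) = 10 (b(q) = 3 - (29 - 36) = 3 - 1*(-7) = 3 + 7 = 10)
(B*17)*b(O) = (0*17)*10 = 0*10 = 0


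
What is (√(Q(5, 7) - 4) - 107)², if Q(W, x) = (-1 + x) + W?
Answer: (107 - √7)² ≈ 10890.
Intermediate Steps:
Q(W, x) = -1 + W + x
(√(Q(5, 7) - 4) - 107)² = (√((-1 + 5 + 7) - 4) - 107)² = (√(11 - 4) - 107)² = (√7 - 107)² = (-107 + √7)²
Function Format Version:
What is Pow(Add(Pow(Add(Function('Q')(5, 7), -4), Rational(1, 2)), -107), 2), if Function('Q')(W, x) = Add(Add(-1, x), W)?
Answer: Pow(Add(107, Mul(-1, Pow(7, Rational(1, 2)))), 2) ≈ 10890.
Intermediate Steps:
Function('Q')(W, x) = Add(-1, W, x)
Pow(Add(Pow(Add(Function('Q')(5, 7), -4), Rational(1, 2)), -107), 2) = Pow(Add(Pow(Add(Add(-1, 5, 7), -4), Rational(1, 2)), -107), 2) = Pow(Add(Pow(Add(11, -4), Rational(1, 2)), -107), 2) = Pow(Add(Pow(7, Rational(1, 2)), -107), 2) = Pow(Add(-107, Pow(7, Rational(1, 2))), 2)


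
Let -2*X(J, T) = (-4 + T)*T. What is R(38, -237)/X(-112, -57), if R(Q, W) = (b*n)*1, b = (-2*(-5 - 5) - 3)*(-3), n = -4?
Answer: -136/1159 ≈ -0.11734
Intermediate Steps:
b = -51 (b = (-2*(-10) - 3)*(-3) = (20 - 3)*(-3) = 17*(-3) = -51)
X(J, T) = -T*(-4 + T)/2 (X(J, T) = -(-4 + T)*T/2 = -T*(-4 + T)/2)
R(Q, W) = 204 (R(Q, W) = -51*(-4)*1 = 204*1 = 204)
R(38, -237)/X(-112, -57) = 204/(((½)*(-57)*(4 - 1*(-57)))) = 204/(((½)*(-57)*(4 + 57))) = 204/(((½)*(-57)*61)) = 204/(-3477/2) = 204*(-2/3477) = -136/1159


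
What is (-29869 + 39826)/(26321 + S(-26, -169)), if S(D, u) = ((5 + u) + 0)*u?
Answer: 9957/54037 ≈ 0.18426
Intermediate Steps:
S(D, u) = u*(5 + u) (S(D, u) = (5 + u)*u = u*(5 + u))
(-29869 + 39826)/(26321 + S(-26, -169)) = (-29869 + 39826)/(26321 - 169*(5 - 169)) = 9957/(26321 - 169*(-164)) = 9957/(26321 + 27716) = 9957/54037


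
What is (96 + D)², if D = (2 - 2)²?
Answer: 9216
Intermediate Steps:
D = 0 (D = 0² = 0)
(96 + D)² = (96 + 0)² = 96² = 9216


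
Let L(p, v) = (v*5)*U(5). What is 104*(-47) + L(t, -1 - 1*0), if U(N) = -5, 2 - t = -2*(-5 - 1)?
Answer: -4863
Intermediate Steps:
t = -10 (t = 2 - (-2)*(-5 - 1) = 2 - (-2)*(-6) = 2 - 1*12 = 2 - 12 = -10)
L(p, v) = -25*v (L(p, v) = (v*5)*(-5) = (5*v)*(-5) = -25*v)
104*(-47) + L(t, -1 - 1*0) = 104*(-47) - 25*(-1 - 1*0) = -4888 - 25*(-1 + 0) = -4888 - 25*(-1) = -4888 + 25 = -4863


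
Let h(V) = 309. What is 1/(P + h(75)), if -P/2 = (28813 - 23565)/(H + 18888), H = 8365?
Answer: 27253/8410681 ≈ 0.0032403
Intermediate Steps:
P = -10496/27253 (P = -2*(28813 - 23565)/(8365 + 18888) = -10496/27253 ≈ -0.38513)
1/(P + h(75)) = 1/(-10496/27253 + 309) = 1/(8410681/27253) = 27253/8410681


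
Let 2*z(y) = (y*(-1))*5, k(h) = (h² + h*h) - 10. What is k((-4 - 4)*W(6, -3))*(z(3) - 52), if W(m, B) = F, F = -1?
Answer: -7021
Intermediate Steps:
W(m, B) = -1
k(h) = -10 + 2*h² (k(h) = (h² + h²) - 10 = 2*h² - 10 = -10 + 2*h²)
z(y) = -5*y/2 (z(y) = ((y*(-1))*5)/2 = (-y*5)/2 = (-5*y)/2 = -5*y/2)
k((-4 - 4)*W(6, -3))*(z(3) - 52) = (-10 + 2*((-4 - 4)*(-1))²)*(-5/2*3 - 52) = (-10 + 2*(-8*(-1))²)*(-15/2 - 52) = (-10 + 2*8²)*(-119/2) = (-10 + 2*64)*(-119/2) = (-10 + 128)*(-119/2) = 118*(-119/2) = -7021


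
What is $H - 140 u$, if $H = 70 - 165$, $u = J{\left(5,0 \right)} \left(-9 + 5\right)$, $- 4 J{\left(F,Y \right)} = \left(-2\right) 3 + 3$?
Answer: $325$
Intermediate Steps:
$J{\left(F,Y \right)} = \frac{3}{4}$ ($J{\left(F,Y \right)} = - \frac{\left(-2\right) 3 + 3}{4} = - \frac{-6 + 3}{4} = \left(- \frac{1}{4}\right) \left(-3\right) = \frac{3}{4}$)
$u = -3$ ($u = \frac{3 \left(-9 + 5\right)}{4} = \frac{3}{4} \left(-4\right) = -3$)
$H = -95$
$H - 140 u = -95 - -420 = -95 + 420 = 325$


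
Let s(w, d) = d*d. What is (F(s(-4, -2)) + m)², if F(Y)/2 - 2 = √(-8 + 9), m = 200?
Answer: 42436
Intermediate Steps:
s(w, d) = d²
F(Y) = 6 (F(Y) = 4 + 2*√(-8 + 9) = 4 + 2*√1 = 4 + 2*1 = 4 + 2 = 6)
(F(s(-4, -2)) + m)² = (6 + 200)² = 206² = 42436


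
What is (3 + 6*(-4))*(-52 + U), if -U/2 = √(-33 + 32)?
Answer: 1092 + 42*I ≈ 1092.0 + 42.0*I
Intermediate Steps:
U = -2*I (U = -2*√(-33 + 32) = -2*I ≈ -2.0*I)
(3 + 6*(-4))*(-52 + U) = (3 + 6*(-4))*(-52 - 2*I) = (3 - 24)*(-52 - 2*I) = -21*(-52 - 2*I) = 1092 + 42*I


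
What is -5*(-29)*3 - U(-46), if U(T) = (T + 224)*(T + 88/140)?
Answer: 297889/35 ≈ 8511.1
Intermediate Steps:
U(T) = (224 + T)*(22/35 + T) (U(T) = (224 + T)*(T + 88*(1/140)) = (224 + T)*(T + 22/35) = (224 + T)*(22/35 + T))
-5*(-29)*3 - U(-46) = -5*(-29)*3 - (704/5 + (-46)**2 + (7862/35)*(-46)) = 145*3 - (704/5 + 2116 - 361652/35) = 435 - 1*(-282664/35) = 435 + 282664/35 = 297889/35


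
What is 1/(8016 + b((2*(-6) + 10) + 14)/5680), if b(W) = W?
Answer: 1420/11382723 ≈ 0.00012475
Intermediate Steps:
1/(8016 + b((2*(-6) + 10) + 14)/5680) = 1/(8016 + ((2*(-6) + 10) + 14)/5680) = 1/(8016 + ((-12 + 10) + 14)*(1/5680)) = 1/(8016 + (-2 + 14)*(1/5680)) = 1/(8016 + 12*(1/5680)) = 1/(8016 + 3/1420) = 1/(11382723/1420) = 1420/11382723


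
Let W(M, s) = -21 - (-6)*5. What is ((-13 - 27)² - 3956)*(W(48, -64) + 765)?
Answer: -1823544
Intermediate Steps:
W(M, s) = 9 (W(M, s) = -21 - 1*(-30) = -21 + 30 = 9)
((-13 - 27)² - 3956)*(W(48, -64) + 765) = ((-13 - 27)² - 3956)*(9 + 765) = ((-40)² - 3956)*774 = (1600 - 3956)*774 = -2356*774 = -1823544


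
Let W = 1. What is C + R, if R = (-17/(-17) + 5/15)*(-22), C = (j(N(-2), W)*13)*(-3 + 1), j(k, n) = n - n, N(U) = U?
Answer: -88/3 ≈ -29.333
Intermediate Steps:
j(k, n) = 0
C = 0 (C = (0*13)*(-3 + 1) = 0*(-2) = 0)
R = -88/3 (R = (-17*(-1/17) + 5*(1/15))*(-22) = (1 + ⅓)*(-22) = (4/3)*(-22) = -88/3 ≈ -29.333)
C + R = 0 - 88/3 = -88/3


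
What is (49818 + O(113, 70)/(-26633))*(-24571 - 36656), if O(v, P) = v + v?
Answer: -81236140830936/26633 ≈ -3.0502e+9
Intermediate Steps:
O(v, P) = 2*v
(49818 + O(113, 70)/(-26633))*(-24571 - 36656) = (49818 + (2*113)/(-26633))*(-24571 - 36656) = (49818 + 226*(-1/26633))*(-61227) = (49818 - 226/26633)*(-61227) = (1326802568/26633)*(-61227) = -81236140830936/26633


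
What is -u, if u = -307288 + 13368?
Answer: 293920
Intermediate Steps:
u = -293920
-u = -1*(-293920) = 293920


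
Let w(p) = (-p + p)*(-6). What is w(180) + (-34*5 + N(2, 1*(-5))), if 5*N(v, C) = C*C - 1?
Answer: -826/5 ≈ -165.20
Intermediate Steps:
N(v, C) = -⅕ + C²/5 (N(v, C) = (C*C - 1)/5 = (C² - 1)/5 = (-1 + C²)/5 = -⅕ + C²/5)
w(p) = 0 (w(p) = 0*(-6) = 0)
w(180) + (-34*5 + N(2, 1*(-5))) = 0 + (-34*5 + (-⅕ + (1*(-5))²/5)) = 0 + (-170 + (-⅕ + (⅕)*(-5)²)) = 0 + (-170 + (-⅕ + (⅕)*25)) = 0 + (-170 + (-⅕ + 5)) = 0 + (-170 + 24/5) = 0 - 826/5 = -826/5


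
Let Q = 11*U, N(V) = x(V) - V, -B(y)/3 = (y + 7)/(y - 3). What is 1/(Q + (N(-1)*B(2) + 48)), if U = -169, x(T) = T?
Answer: -1/1811 ≈ -0.00055218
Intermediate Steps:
B(y) = -3*(7 + y)/(-3 + y) (B(y) = -3*(y + 7)/(y - 3) = -3*(7 + y)/(-3 + y))
N(V) = 0 (N(V) = V - V = 0)
Q = -1859 (Q = 11*(-169) = -1859)
1/(Q + (N(-1)*B(2) + 48)) = 1/(-1859 + (0*(3*(-7 - 1*2)/(-3 + 2)) + 48)) = 1/(-1859 + (0*(3*(-7 - 2)/(-1)) + 48)) = 1/(-1859 + (0*(3*(-1)*(-9)) + 48)) = 1/(-1859 + (0*27 + 48)) = 1/(-1859 + (0 + 48)) = 1/(-1859 + 48) = 1/(-1811) = -1/1811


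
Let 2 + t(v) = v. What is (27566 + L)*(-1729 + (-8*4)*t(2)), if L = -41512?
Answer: 24112634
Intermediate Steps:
t(v) = -2 + v
(27566 + L)*(-1729 + (-8*4)*t(2)) = (27566 - 41512)*(-1729 + (-8*4)*(-2 + 2)) = -13946*(-1729 - 32*0) = -13946*(-1729 + 0) = -13946*(-1729) = 24112634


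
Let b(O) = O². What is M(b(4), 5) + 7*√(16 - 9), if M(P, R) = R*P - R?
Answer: 75 + 7*√7 ≈ 93.520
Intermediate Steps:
M(P, R) = -R + P*R (M(P, R) = P*R - R = -R + P*R)
M(b(4), 5) + 7*√(16 - 9) = 5*(-1 + 4²) + 7*√(16 - 9) = 5*(-1 + 16) + 7*√7 = 5*15 + 7*√7 = 75 + 7*√7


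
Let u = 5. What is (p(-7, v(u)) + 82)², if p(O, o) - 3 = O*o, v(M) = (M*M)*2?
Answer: 70225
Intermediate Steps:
v(M) = 2*M² (v(M) = M²*2 = 2*M²)
p(O, o) = 3 + O*o
(p(-7, v(u)) + 82)² = ((3 - 14*5²) + 82)² = ((3 - 14*25) + 82)² = ((3 - 7*50) + 82)² = ((3 - 350) + 82)² = (-347 + 82)² = (-265)² = 70225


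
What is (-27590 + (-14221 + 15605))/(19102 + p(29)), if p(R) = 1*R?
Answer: -26206/19131 ≈ -1.3698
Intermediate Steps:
p(R) = R
(-27590 + (-14221 + 15605))/(19102 + p(29)) = (-27590 + (-14221 + 15605))/(19102 + 29) = (-27590 + 1384)/19131 = -26206*1/19131 = -26206/19131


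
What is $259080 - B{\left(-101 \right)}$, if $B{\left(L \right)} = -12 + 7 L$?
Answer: $259799$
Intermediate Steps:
$259080 - B{\left(-101 \right)} = 259080 - \left(-12 + 7 \left(-101\right)\right) = 259080 - \left(-12 - 707\right) = 259080 - -719 = 259080 + 719 = 259799$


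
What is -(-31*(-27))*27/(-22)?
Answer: 22599/22 ≈ 1027.2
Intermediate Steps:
-(-31*(-27))*27/(-22) = -837*27*(-1/22) = -837*(-27)/22 = -1*(-22599/22) = 22599/22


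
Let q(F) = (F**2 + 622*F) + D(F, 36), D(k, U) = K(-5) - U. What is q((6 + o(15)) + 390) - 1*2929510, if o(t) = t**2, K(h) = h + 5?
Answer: -2157643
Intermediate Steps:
K(h) = 5 + h
D(k, U) = -U (D(k, U) = (5 - 5) - U = 0 - U = -U)
q(F) = -36 + F**2 + 622*F (q(F) = (F**2 + 622*F) - 1*36 = (F**2 + 622*F) - 36 = -36 + F**2 + 622*F)
q((6 + o(15)) + 390) - 1*2929510 = (-36 + ((6 + 15**2) + 390)**2 + 622*((6 + 15**2) + 390)) - 1*2929510 = (-36 + ((6 + 225) + 390)**2 + 622*((6 + 225) + 390)) - 2929510 = (-36 + (231 + 390)**2 + 622*(231 + 390)) - 2929510 = (-36 + 621**2 + 622*621) - 2929510 = (-36 + 385641 + 386262) - 2929510 = 771867 - 2929510 = -2157643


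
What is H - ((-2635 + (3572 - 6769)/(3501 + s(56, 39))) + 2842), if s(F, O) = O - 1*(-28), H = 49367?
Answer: 175406077/3568 ≈ 49161.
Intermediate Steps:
s(F, O) = 28 + O (s(F, O) = O + 28 = 28 + O)
H - ((-2635 + (3572 - 6769)/(3501 + s(56, 39))) + 2842) = 49367 - ((-2635 + (3572 - 6769)/(3501 + (28 + 39))) + 2842) = 49367 - ((-2635 - 3197/(3501 + 67)) + 2842) = 49367 - ((-2635 - 3197/3568) + 2842) = 49367 - (-9404877/3568 + 2842) = 49367 - 1*735379/3568 = 49367 - 735379/3568 = 175406077/3568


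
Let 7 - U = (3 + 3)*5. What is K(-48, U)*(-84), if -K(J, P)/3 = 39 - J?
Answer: 21924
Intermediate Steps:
U = -23 (U = 7 - (3 + 3)*5 = 7 - 6*5 = 7 - 1*30 = 7 - 30 = -23)
K(J, P) = -117 + 3*J (K(J, P) = -3*(39 - J) = -117 + 3*J)
K(-48, U)*(-84) = (-117 + 3*(-48))*(-84) = (-117 - 144)*(-84) = -261*(-84) = 21924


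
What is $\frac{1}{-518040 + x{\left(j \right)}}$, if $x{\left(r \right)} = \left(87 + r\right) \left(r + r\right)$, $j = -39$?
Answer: $- \frac{1}{521784} \approx -1.9165 \cdot 10^{-6}$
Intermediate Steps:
$x{\left(r \right)} = 2 r \left(87 + r\right)$ ($x{\left(r \right)} = \left(87 + r\right) 2 r = 2 r \left(87 + r\right)$)
$\frac{1}{-518040 + x{\left(j \right)}} = \frac{1}{-518040 + 2 \left(-39\right) \left(87 - 39\right)} = \frac{1}{-518040 + 2 \left(-39\right) 48} = \frac{1}{-518040 - 3744} = \frac{1}{-521784} = - \frac{1}{521784}$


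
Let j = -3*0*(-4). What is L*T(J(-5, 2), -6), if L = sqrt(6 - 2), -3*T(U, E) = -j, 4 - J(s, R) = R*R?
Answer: 0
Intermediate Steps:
J(s, R) = 4 - R**2 (J(s, R) = 4 - R*R = 4 - R**2)
j = 0 (j = 0*(-4) = 0)
T(U, E) = 0 (T(U, E) = -(-1)*0/3 = -1/3*0 = 0)
L = 2 (L = sqrt(4) = 2)
L*T(J(-5, 2), -6) = 2*0 = 0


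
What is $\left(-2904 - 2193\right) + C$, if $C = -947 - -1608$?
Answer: $-4436$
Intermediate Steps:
$C = 661$ ($C = -947 + 1608 = 661$)
$\left(-2904 - 2193\right) + C = \left(-2904 - 2193\right) + 661 = -5097 + 661 = -4436$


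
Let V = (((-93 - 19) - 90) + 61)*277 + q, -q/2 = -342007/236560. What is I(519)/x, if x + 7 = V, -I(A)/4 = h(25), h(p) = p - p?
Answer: 0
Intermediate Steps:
h(p) = 0
I(A) = 0 (I(A) = -4*0 = 0)
q = 342007/118280 (q = -(-684014)/236560 = -2*(-342007/236560) = 342007/118280 ≈ 2.8915)
V = -4619319953/118280 (V = (((-93 - 19) - 90) + 61)*277 + 342007/118280 = ((-112 - 90) + 61)*277 + 342007/118280 = (-202 + 61)*277 + 342007/118280 = -141*277 + 342007/118280 = -39057 + 342007/118280 = -4619319953/118280 ≈ -39054.)
x = -4620147913/118280 (x = -7 - 4619319953/118280 = -4620147913/118280 ≈ -39061.)
I(519)/x = 0/(-4620147913/118280) = 0*(-118280/4620147913) = 0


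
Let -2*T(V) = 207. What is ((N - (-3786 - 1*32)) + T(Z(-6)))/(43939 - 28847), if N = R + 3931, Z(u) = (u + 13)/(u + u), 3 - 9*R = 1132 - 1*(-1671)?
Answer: 132019/271656 ≈ 0.48598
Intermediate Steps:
R = -2800/9 (R = ⅓ - (1132 - 1*(-1671))/9 = ⅓ - (1132 + 1671)/9 = ⅓ - ⅑*2803 = ⅓ - 2803/9 = -2800/9 ≈ -311.11)
Z(u) = (13 + u)/(2*u) (Z(u) = (13 + u)/((2*u)) = (13 + u)*(1/(2*u)) = (13 + u)/(2*u))
T(V) = -207/2 (T(V) = -½*207 = -207/2)
N = 32579/9 (N = -2800/9 + 3931 = 32579/9 ≈ 3619.9)
((N - (-3786 - 1*32)) + T(Z(-6)))/(43939 - 28847) = ((32579/9 - (-3786 - 1*32)) - 207/2)/(43939 - 28847) = ((32579/9 - (-3786 - 32)) - 207/2)/15092 = ((32579/9 - 1*(-3818)) - 207/2)*(1/15092) = ((32579/9 + 3818) - 207/2)*(1/15092) = (66941/9 - 207/2)*(1/15092) = (132019/18)*(1/15092) = 132019/271656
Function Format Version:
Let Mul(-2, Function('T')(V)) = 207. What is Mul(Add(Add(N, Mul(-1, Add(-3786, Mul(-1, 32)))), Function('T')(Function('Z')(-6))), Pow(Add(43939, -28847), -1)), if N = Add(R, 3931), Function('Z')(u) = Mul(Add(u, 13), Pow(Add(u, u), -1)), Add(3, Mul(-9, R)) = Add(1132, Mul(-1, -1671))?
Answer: Rational(132019, 271656) ≈ 0.48598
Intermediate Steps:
R = Rational(-2800, 9) (R = Add(Rational(1, 3), Mul(Rational(-1, 9), Add(1132, Mul(-1, -1671)))) = Add(Rational(1, 3), Mul(Rational(-1, 9), Add(1132, 1671))) = Add(Rational(1, 3), Mul(Rational(-1, 9), 2803)) = Add(Rational(1, 3), Rational(-2803, 9)) = Rational(-2800, 9) ≈ -311.11)
Function('Z')(u) = Mul(Rational(1, 2), Pow(u, -1), Add(13, u)) (Function('Z')(u) = Mul(Add(13, u), Pow(Mul(2, u), -1)) = Mul(Add(13, u), Mul(Rational(1, 2), Pow(u, -1))) = Mul(Rational(1, 2), Pow(u, -1), Add(13, u)))
Function('T')(V) = Rational(-207, 2) (Function('T')(V) = Mul(Rational(-1, 2), 207) = Rational(-207, 2))
N = Rational(32579, 9) (N = Add(Rational(-2800, 9), 3931) = Rational(32579, 9) ≈ 3619.9)
Mul(Add(Add(N, Mul(-1, Add(-3786, Mul(-1, 32)))), Function('T')(Function('Z')(-6))), Pow(Add(43939, -28847), -1)) = Mul(Add(Add(Rational(32579, 9), Mul(-1, Add(-3786, Mul(-1, 32)))), Rational(-207, 2)), Pow(Add(43939, -28847), -1)) = Mul(Add(Add(Rational(32579, 9), Mul(-1, Add(-3786, -32))), Rational(-207, 2)), Pow(15092, -1)) = Mul(Add(Add(Rational(32579, 9), Mul(-1, -3818)), Rational(-207, 2)), Rational(1, 15092)) = Mul(Add(Add(Rational(32579, 9), 3818), Rational(-207, 2)), Rational(1, 15092)) = Mul(Add(Rational(66941, 9), Rational(-207, 2)), Rational(1, 15092)) = Mul(Rational(132019, 18), Rational(1, 15092)) = Rational(132019, 271656)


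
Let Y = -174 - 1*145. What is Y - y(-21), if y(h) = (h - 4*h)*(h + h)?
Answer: 2327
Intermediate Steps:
Y = -319 (Y = -174 - 145 = -319)
y(h) = -6*h² (y(h) = (-3*h)*(2*h) = -6*h²)
Y - y(-21) = -319 - (-6)*(-21)² = -319 - (-6)*441 = -319 - 1*(-2646) = -319 + 2646 = 2327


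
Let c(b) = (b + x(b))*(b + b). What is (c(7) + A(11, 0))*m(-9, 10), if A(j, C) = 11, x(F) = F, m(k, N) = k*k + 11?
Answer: 19044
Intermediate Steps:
m(k, N) = 11 + k² (m(k, N) = k² + 11 = 11 + k²)
c(b) = 4*b² (c(b) = (b + b)*(b + b) = (2*b)*(2*b) = 4*b²)
(c(7) + A(11, 0))*m(-9, 10) = (4*7² + 11)*(11 + (-9)²) = (4*49 + 11)*(11 + 81) = (196 + 11)*92 = 207*92 = 19044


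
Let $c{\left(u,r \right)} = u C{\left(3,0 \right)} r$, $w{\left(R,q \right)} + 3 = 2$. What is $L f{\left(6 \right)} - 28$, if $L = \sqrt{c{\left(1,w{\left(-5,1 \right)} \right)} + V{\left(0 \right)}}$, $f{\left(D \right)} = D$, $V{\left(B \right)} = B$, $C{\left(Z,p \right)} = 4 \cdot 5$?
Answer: $-28 + 12 i \sqrt{5} \approx -28.0 + 26.833 i$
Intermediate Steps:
$C{\left(Z,p \right)} = 20$
$w{\left(R,q \right)} = -1$ ($w{\left(R,q \right)} = -3 + 2 = -1$)
$c{\left(u,r \right)} = 20 r u$ ($c{\left(u,r \right)} = u 20 r = 20 u r = 20 r u$)
$L = 2 i \sqrt{5}$ ($L = \sqrt{20 \left(-1\right) 1 + 0} = \sqrt{-20 + 0} = \sqrt{-20} = 2 i \sqrt{5} \approx 4.4721 i$)
$L f{\left(6 \right)} - 28 = 2 i \sqrt{5} \cdot 6 - 28 = 12 i \sqrt{5} - 28 = -28 + 12 i \sqrt{5}$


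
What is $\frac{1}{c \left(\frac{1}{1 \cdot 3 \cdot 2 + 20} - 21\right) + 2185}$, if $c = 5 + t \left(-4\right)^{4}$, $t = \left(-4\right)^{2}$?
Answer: $- \frac{26}{2178235} \approx -1.1936 \cdot 10^{-5}$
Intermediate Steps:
$t = 16$
$c = 4101$ ($c = 5 + 16 \left(-4\right)^{4} = 5 + 16 \cdot 256 = 5 + 4096 = 4101$)
$\frac{1}{c \left(\frac{1}{1 \cdot 3 \cdot 2 + 20} - 21\right) + 2185} = \frac{1}{4101 \left(\frac{1}{1 \cdot 3 \cdot 2 + 20} - 21\right) + 2185} = \frac{1}{4101 \left(\frac{1}{3 \cdot 2 + 20} - 21\right) + 2185} = \frac{1}{4101 \left(\frac{1}{6 + 20} - 21\right) + 2185} = \frac{1}{4101 \left(\frac{1}{26} - 21\right) + 2185} = \frac{1}{4101 \left(- \frac{545}{26}\right) + 2185} = \frac{1}{- \frac{2235045}{26} + 2185} = \frac{1}{- \frac{2178235}{26}} = - \frac{26}{2178235}$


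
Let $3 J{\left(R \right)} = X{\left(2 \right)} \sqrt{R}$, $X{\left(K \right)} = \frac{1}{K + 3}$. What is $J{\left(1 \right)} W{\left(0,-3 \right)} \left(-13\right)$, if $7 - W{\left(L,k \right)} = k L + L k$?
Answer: $- \frac{91}{15} \approx -6.0667$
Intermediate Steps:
$X{\left(K \right)} = \frac{1}{3 + K}$
$W{\left(L,k \right)} = 7 - 2 L k$ ($W{\left(L,k \right)} = 7 - \left(k L + L k\right) = 7 - \left(L k + L k\right) = 7 - 2 L k$)
$J{\left(R \right)} = \frac{\sqrt{R}}{15}$ ($J{\left(R \right)} = \frac{\frac{1}{3 + 2} \sqrt{R}}{3} = \frac{\frac{1}{5} \sqrt{R}}{3} = \frac{\sqrt{R}}{15}$)
$J{\left(1 \right)} W{\left(0,-3 \right)} \left(-13\right) = \frac{\sqrt{1}}{15} \left(7 - 0 \left(-3\right)\right) \left(-13\right) = \frac{1}{15} \cdot 1 \left(7 + 0\right) \left(-13\right) = \frac{1}{15} \cdot 7 \left(-13\right) = \frac{7}{15} \left(-13\right) = - \frac{91}{15}$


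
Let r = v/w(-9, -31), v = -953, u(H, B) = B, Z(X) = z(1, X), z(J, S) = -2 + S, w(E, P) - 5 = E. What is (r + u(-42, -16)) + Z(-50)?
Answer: 681/4 ≈ 170.25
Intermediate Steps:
w(E, P) = 5 + E
Z(X) = -2 + X
r = 953/4 (r = -953/(5 - 9) = -953/(-4) = -953*(-¼) = 953/4 ≈ 238.25)
(r + u(-42, -16)) + Z(-50) = (953/4 - 16) + (-2 - 50) = 889/4 - 52 = 681/4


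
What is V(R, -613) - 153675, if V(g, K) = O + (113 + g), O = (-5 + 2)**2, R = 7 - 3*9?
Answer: -153573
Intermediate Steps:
R = -20 (R = 7 - 27 = -20)
O = 9 (O = (-3)**2 = 9)
V(g, K) = 122 + g (V(g, K) = 9 + (113 + g) = 122 + g)
V(R, -613) - 153675 = (122 - 20) - 153675 = 102 - 153675 = -153573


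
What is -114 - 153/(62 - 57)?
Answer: -723/5 ≈ -144.60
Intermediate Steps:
-114 - 153/(62 - 57) = -114 - 153/5 = -723/5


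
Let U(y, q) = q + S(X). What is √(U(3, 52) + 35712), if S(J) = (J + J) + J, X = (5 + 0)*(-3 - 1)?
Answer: 2*√8926 ≈ 188.96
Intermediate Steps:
X = -20 (X = 5*(-4) = -20)
S(J) = 3*J (S(J) = 2*J + J = 3*J)
U(y, q) = -60 + q (U(y, q) = q + 3*(-20) = q - 60 = -60 + q)
√(U(3, 52) + 35712) = √((-60 + 52) + 35712) = √(-8 + 35712) = √35704 = 2*√8926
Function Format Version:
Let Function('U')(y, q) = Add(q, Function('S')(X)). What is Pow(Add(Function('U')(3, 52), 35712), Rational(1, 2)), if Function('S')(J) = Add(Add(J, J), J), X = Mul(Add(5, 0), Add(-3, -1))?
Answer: Mul(2, Pow(8926, Rational(1, 2))) ≈ 188.96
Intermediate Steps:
X = -20 (X = Mul(5, -4) = -20)
Function('S')(J) = Mul(3, J) (Function('S')(J) = Add(Mul(2, J), J) = Mul(3, J))
Function('U')(y, q) = Add(-60, q) (Function('U')(y, q) = Add(q, Mul(3, -20)) = Add(q, -60) = Add(-60, q))
Pow(Add(Function('U')(3, 52), 35712), Rational(1, 2)) = Pow(Add(Add(-60, 52), 35712), Rational(1, 2)) = Pow(Add(-8, 35712), Rational(1, 2)) = Pow(35704, Rational(1, 2)) = Mul(2, Pow(8926, Rational(1, 2)))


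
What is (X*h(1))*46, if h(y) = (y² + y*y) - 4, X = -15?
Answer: 1380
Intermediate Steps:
h(y) = -4 + 2*y² (h(y) = (y² + y²) - 4 = 2*y² - 4 = -4 + 2*y²)
(X*h(1))*46 = -15*(-4 + 2*1²)*46 = -15*(-4 + 2*1)*46 = -15*(-4 + 2)*46 = -15*(-2)*46 = 30*46 = 1380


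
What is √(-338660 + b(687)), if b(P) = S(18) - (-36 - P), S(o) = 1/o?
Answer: I*√12165730/6 ≈ 581.32*I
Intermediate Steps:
b(P) = 649/18 + P (b(P) = 1/18 - (-36 - P) = 1/18 + (36 + P) = 649/18 + P)
√(-338660 + b(687)) = √(-338660 + (649/18 + 687)) = √(-338660 + 13015/18) = √(-6082865/18) = I*√12165730/6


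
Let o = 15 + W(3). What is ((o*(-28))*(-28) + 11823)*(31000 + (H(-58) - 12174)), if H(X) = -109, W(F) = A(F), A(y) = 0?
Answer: 441403011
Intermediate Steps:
W(F) = 0
o = 15 (o = 15 + 0 = 15)
((o*(-28))*(-28) + 11823)*(31000 + (H(-58) - 12174)) = ((15*(-28))*(-28) + 11823)*(31000 + (-109 - 12174)) = (-420*(-28) + 11823)*(31000 - 12283) = (11760 + 11823)*18717 = 23583*18717 = 441403011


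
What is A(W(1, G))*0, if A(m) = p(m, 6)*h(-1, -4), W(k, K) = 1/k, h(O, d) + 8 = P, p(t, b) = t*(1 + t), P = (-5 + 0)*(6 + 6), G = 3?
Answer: 0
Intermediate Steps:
P = -60 (P = -5*12 = -60)
h(O, d) = -68 (h(O, d) = -8 - 60 = -68)
A(m) = -68*m*(1 + m) (A(m) = (m*(1 + m))*(-68) = -68*m*(1 + m))
A(W(1, G))*0 = -68*(1 + 1/1)/1*0 = -68*1*(1 + 1)*0 = -68*1*2*0 = -136*0 = 0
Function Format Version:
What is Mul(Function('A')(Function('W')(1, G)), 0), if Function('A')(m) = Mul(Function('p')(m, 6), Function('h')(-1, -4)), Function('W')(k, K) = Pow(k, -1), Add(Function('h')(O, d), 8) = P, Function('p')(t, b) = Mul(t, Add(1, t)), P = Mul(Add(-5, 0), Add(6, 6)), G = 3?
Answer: 0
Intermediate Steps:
P = -60 (P = Mul(-5, 12) = -60)
Function('h')(O, d) = -68 (Function('h')(O, d) = Add(-8, -60) = -68)
Function('A')(m) = Mul(-68, m, Add(1, m)) (Function('A')(m) = Mul(Mul(m, Add(1, m)), -68) = Mul(-68, m, Add(1, m)))
Mul(Function('A')(Function('W')(1, G)), 0) = Mul(Mul(-68, Pow(1, -1), Add(1, Pow(1, -1))), 0) = Mul(Mul(-68, 1, Add(1, 1)), 0) = Mul(Mul(-68, 1, 2), 0) = Mul(-136, 0) = 0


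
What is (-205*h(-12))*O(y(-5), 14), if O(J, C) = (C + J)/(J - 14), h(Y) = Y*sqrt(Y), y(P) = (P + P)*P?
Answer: 26240*I*sqrt(3)/3 ≈ 15150.0*I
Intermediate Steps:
y(P) = 2*P**2 (y(P) = (2*P)*P = 2*P**2)
h(Y) = Y**(3/2)
O(J, C) = (C + J)/(-14 + J)
(-205*h(-12))*O(y(-5), 14) = (-(-4920)*I*sqrt(3))*((14 + 2*(-5)**2)/(-14 + 2*(-5)**2)) = (-(-4920)*I*sqrt(3))*((14 + 2*25)/(-14 + 2*25)) = (4920*I*sqrt(3))*((14 + 50)/(-14 + 50)) = (4920*I*sqrt(3))*(64/36) = (4920*I*sqrt(3))*((1/36)*64) = (4920*I*sqrt(3))*(16/9) = 26240*I*sqrt(3)/3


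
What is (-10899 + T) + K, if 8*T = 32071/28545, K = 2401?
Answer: -1940571209/228360 ≈ -8497.9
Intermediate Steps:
T = 32071/228360 (T = (32071/28545)/8 = (32071*(1/28545))/8 = (⅛)*(32071/28545) = 32071/228360 ≈ 0.14044)
(-10899 + T) + K = (-10899 + 32071/228360) + 2401 = -2488863569/228360 + 2401 = -1940571209/228360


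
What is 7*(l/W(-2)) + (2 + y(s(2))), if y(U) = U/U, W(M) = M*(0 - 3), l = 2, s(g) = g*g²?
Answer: 16/3 ≈ 5.3333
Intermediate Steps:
s(g) = g³
W(M) = -3*M (W(M) = M*(-3) = -3*M)
y(U) = 1
7*(l/W(-2)) + (2 + y(s(2))) = 7*(2/((-3*(-2)))) + (2 + 1) = 7*(2/6) + 3 = 7*(2*(⅙)) + 3 = 7*(⅓) + 3 = 7/3 + 3 = 16/3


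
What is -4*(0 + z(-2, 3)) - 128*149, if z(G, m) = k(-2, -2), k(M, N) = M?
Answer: -19064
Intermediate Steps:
z(G, m) = -2
-4*(0 + z(-2, 3)) - 128*149 = -4*(0 - 2) - 128*149 = -4*(-2) - 19072 = 8 - 19072 = -19064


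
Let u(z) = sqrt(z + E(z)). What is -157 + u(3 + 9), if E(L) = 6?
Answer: -157 + 3*sqrt(2) ≈ -152.76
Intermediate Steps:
u(z) = sqrt(6 + z) (u(z) = sqrt(z + 6) = sqrt(6 + z))
-157 + u(3 + 9) = -157 + sqrt(6 + (3 + 9)) = -157 + sqrt(6 + 12) = -157 + sqrt(18) = -157 + 3*sqrt(2)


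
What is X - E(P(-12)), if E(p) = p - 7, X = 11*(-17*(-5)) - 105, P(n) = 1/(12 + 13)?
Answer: 20924/25 ≈ 836.96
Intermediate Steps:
P(n) = 1/25
X = 830 (X = 11*85 - 105 = 935 - 105 = 830)
E(p) = -7 + p
X - E(P(-12)) = 830 - (-7 + 1/25) = 830 - 1*(-174/25) = 830 + 174/25 = 20924/25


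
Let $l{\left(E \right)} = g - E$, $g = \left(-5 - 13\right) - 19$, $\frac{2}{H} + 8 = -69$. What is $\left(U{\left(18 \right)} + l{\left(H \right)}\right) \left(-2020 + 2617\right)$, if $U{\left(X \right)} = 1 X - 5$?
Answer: $- \frac{1102062}{77} \approx -14313.0$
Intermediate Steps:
$H = - \frac{2}{77}$ ($H = \frac{2}{-8 - 69} = \frac{2}{-77} = 2 \left(- \frac{1}{77}\right) = - \frac{2}{77} \approx -0.025974$)
$g = -37$ ($g = -18 - 19 = -37$)
$U{\left(X \right)} = -5 + X$ ($U{\left(X \right)} = X - 5 = -5 + X$)
$l{\left(E \right)} = -37 - E$
$\left(U{\left(18 \right)} + l{\left(H \right)}\right) \left(-2020 + 2617\right) = \left(\left(-5 + 18\right) - \frac{2847}{77}\right) \left(-2020 + 2617\right) = \left(13 + \left(-37 + \frac{2}{77}\right)\right) 597 = \left(13 - \frac{2847}{77}\right) 597 = \left(- \frac{1846}{77}\right) 597 = - \frac{1102062}{77}$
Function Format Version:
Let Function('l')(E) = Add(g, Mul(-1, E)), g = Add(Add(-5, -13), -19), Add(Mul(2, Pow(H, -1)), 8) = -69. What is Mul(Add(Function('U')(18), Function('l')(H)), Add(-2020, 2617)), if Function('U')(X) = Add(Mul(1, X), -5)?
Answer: Rational(-1102062, 77) ≈ -14313.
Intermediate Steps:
H = Rational(-2, 77) (H = Mul(2, Pow(Add(-8, -69), -1)) = Mul(2, Pow(-77, -1)) = Mul(2, Rational(-1, 77)) = Rational(-2, 77) ≈ -0.025974)
g = -37 (g = Add(-18, -19) = -37)
Function('U')(X) = Add(-5, X) (Function('U')(X) = Add(X, -5) = Add(-5, X))
Function('l')(E) = Add(-37, Mul(-1, E))
Mul(Add(Function('U')(18), Function('l')(H)), Add(-2020, 2617)) = Mul(Add(Add(-5, 18), Add(-37, Mul(-1, Rational(-2, 77)))), Add(-2020, 2617)) = Mul(Add(13, Add(-37, Rational(2, 77))), 597) = Mul(Add(13, Rational(-2847, 77)), 597) = Mul(Rational(-1846, 77), 597) = Rational(-1102062, 77)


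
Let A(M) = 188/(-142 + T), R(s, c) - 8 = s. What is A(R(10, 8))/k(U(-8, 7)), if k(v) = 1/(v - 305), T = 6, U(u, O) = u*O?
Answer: 16967/34 ≈ 499.03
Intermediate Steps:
U(u, O) = O*u
R(s, c) = 8 + s
A(M) = -47/34 (A(M) = 188/(-142 + 6) = 188/(-136) = 188*(-1/136) = -47/34)
k(v) = 1/(-305 + v)
A(R(10, 8))/k(U(-8, 7)) = -47/(34*(1/(-305 + 7*(-8)))) = -47/(34*(1/(-305 - 56))) = -47/(34*(1/(-361))) = -47/(34*(-1/361)) = -47/34*(-361) = 16967/34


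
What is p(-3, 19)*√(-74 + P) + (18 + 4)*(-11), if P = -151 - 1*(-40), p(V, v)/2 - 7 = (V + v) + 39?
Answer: -242 + 124*I*√185 ≈ -242.0 + 1686.6*I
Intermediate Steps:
p(V, v) = 92 + 2*V + 2*v (p(V, v) = 14 + 2*((V + v) + 39) = 14 + 2*(39 + V + v) = 14 + (78 + 2*V + 2*v) = 92 + 2*V + 2*v)
P = -111 (P = -151 + 40 = -111)
p(-3, 19)*√(-74 + P) + (18 + 4)*(-11) = (92 + 2*(-3) + 2*19)*√(-74 - 111) + (18 + 4)*(-11) = (92 - 6 + 38)*√(-185) + 22*(-11) = 124*(I*√185) - 242 = 124*I*√185 - 242 = -242 + 124*I*√185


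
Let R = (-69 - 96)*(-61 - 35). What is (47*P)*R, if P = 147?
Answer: 109438560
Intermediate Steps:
R = 15840 (R = -165*(-96) = 15840)
(47*P)*R = (47*147)*15840 = 6909*15840 = 109438560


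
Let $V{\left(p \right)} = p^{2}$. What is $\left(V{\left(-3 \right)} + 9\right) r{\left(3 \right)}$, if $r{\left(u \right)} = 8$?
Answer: $144$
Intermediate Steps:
$\left(V{\left(-3 \right)} + 9\right) r{\left(3 \right)} = \left(\left(-3\right)^{2} + 9\right) 8 = \left(9 + 9\right) 8 = 18 \cdot 8 = 144$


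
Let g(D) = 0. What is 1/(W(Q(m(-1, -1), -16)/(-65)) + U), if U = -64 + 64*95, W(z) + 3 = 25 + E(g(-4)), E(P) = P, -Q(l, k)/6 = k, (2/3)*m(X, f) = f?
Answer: 1/6038 ≈ 0.00016562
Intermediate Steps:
m(X, f) = 3*f/2
Q(l, k) = -6*k
W(z) = 22 (W(z) = -3 + (25 + 0) = -3 + 25 = 22)
U = 6016 (U = -64 + 6080 = 6016)
1/(W(Q(m(-1, -1), -16)/(-65)) + U) = 1/(22 + 6016) = 1/6038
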